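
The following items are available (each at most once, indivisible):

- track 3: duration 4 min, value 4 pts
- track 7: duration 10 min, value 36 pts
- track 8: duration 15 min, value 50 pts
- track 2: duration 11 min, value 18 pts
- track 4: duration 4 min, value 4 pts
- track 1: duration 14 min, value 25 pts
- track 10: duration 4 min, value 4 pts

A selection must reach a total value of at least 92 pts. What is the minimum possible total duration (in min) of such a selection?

33

Subsets with value ≥ 92, sorted by total duration:
- track 3+track 7+track 8+track 4: duration 33, value 94
- track 3+track 7+track 8+track 10: duration 33, value 94
- track 7+track 8+track 4+track 10: duration 33, value 94
Minimum duration: 33 min.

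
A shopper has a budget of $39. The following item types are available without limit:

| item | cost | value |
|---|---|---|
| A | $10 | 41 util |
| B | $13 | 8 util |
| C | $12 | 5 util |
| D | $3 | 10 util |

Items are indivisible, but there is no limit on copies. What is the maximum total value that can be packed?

Best value-per-unit is A at 41/10; filling with it alone gives 3×41 = 123.
Optimal mix: 3×A + 3×D → cost 39, value 153.

153 util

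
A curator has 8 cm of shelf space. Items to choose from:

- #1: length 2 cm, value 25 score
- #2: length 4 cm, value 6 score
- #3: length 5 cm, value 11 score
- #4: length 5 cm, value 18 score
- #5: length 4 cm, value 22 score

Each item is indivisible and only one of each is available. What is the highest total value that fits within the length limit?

Check high-value combinations within 8 cm:
- #1+#5: length 2+4=6, value 25+22=47
- #1+#4: length 2+5=7, value 25+18=43
- #1+#3: length 2+5=7, value 25+11=36
Best: 47 score.

47 score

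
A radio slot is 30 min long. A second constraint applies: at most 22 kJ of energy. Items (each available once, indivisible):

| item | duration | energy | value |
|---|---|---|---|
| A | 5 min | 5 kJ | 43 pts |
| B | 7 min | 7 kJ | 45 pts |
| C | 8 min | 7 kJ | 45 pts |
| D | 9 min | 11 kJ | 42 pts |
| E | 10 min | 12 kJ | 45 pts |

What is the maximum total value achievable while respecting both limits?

Feasible sets respecting both limits:
- A+B+C: duration 20, energy 19, value 133
- B+C: duration 15, energy 14, value 90
- B+E: duration 17, energy 19, value 90
Best: 133 pts.

133 pts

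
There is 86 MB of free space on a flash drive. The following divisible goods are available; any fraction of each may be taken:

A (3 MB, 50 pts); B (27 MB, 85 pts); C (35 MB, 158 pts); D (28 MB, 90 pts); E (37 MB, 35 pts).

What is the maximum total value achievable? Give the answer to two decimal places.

Take in order of value per unit:
- A (50/3 per unit): all 3 → value 50, running total 50.00
- C (158/35 per unit): all 35 → value 158, running total 208.00
- D (90/28 per unit): all 28 → value 90, running total 298.00
- B (85/27 per unit): 20 of 27 → value 20×85/27 = 62.9630, running total 360.96
Total 360.96.

360.96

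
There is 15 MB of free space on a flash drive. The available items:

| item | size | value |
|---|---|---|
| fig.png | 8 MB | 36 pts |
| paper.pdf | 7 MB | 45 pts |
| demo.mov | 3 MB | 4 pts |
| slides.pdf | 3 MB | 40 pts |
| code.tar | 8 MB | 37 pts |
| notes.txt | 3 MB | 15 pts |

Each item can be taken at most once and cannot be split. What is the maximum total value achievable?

100 pts

This is a 0/1 knapsack; check combinations near the capacity.
- paper.pdf+slides.pdf+notes.txt: size 7+3+3=13, value 45+40+15=100
- slides.pdf+code.tar+notes.txt: size 3+8+3=14, value 40+37+15=92
- fig.png+slides.pdf+notes.txt: size 8+3+3=14, value 36+40+15=91
Best: 100 pts.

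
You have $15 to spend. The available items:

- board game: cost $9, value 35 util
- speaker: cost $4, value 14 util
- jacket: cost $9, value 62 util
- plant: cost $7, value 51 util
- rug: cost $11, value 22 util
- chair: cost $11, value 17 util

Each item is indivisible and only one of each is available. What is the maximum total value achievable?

76 util

This is a 0/1 knapsack; check combinations near the capacity.
- speaker+jacket: cost 4+9=13, value 14+62=76
- speaker+plant: cost 4+7=11, value 14+51=65
- jacket: cost 9, value 62
- plant: cost 7, value 51
Best: 76 util.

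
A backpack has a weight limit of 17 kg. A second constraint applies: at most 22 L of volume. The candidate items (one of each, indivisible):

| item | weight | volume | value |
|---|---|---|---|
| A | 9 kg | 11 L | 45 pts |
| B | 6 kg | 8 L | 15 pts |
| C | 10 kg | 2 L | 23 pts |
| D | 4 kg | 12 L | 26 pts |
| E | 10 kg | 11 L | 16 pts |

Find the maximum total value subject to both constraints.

Feasible sets respecting both limits:
- A+B: weight 15, volume 19, value 60
- C+D: weight 14, volume 14, value 49
- A: weight 9, volume 11, value 45
- B+D: weight 10, volume 20, value 41
Best: 60 pts.

60 pts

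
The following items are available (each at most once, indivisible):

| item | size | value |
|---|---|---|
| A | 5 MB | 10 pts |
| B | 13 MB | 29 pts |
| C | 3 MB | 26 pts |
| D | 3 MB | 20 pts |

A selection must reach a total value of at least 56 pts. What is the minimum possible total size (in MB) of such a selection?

Subsets with value ≥ 56, sorted by total size:
- A+C+D: size 11, value 56
- B+C+D: size 19, value 75
- A+B+C: size 21, value 65
Minimum size: 11 MB.

11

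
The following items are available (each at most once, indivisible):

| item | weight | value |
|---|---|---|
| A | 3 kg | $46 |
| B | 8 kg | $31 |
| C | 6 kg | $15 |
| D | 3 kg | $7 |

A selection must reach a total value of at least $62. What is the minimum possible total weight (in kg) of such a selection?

11

Subsets with value ≥ 62, sorted by total weight:
- A+B: weight 11, value 77
- A+C+D: weight 12, value 68
- A+B+D: weight 14, value 84
- A+B+C: weight 17, value 92
Minimum weight: 11 kg.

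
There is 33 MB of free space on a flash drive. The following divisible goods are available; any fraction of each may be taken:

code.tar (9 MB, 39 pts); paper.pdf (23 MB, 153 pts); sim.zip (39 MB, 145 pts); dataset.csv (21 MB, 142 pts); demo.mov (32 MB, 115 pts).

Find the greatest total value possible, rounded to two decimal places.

Take in order of value per unit:
- dataset.csv (142/21 per unit): all 21 → value 142, running total 142.00
- paper.pdf (153/23 per unit): 12 of 23 → value 12×153/23 = 79.8261, running total 221.83
Total 221.83.

221.83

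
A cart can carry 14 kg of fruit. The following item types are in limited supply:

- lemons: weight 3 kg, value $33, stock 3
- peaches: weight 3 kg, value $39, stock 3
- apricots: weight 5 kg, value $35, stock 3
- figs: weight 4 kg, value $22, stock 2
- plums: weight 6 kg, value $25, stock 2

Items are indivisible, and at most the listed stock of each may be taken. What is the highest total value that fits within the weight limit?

$152

Best selections within weight 14 and stock limits:
- 3×peaches + 1×apricots: weight 14, value 152
- 1×lemons + 3×peaches: weight 12, value 150
- 1×lemons + 2×peaches + 1×apricots: weight 14, value 146
Best: $152.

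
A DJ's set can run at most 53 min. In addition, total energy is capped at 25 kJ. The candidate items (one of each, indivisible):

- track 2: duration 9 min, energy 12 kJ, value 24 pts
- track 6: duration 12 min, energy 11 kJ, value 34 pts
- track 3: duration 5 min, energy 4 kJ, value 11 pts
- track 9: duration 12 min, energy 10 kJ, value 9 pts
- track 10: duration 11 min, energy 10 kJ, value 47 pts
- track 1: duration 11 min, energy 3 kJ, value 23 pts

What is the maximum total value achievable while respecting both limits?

104 pts

Feasible sets respecting both limits:
- track 6+track 10+track 1: duration 34, energy 24, value 104
- track 2+track 10+track 1: duration 31, energy 25, value 94
- track 6+track 3+track 10: duration 28, energy 25, value 92
- track 6+track 10: duration 23, energy 21, value 81
Best: 104 pts.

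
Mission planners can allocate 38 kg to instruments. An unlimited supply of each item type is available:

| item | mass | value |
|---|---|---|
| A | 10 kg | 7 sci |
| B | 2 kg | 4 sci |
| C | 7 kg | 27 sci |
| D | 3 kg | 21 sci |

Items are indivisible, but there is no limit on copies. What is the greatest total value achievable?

256 sci

Best value-per-unit is D at 21/3; filling with it alone gives 12×21 = 252.
Optimal mix: 1×B + 12×D → mass 38, value 256.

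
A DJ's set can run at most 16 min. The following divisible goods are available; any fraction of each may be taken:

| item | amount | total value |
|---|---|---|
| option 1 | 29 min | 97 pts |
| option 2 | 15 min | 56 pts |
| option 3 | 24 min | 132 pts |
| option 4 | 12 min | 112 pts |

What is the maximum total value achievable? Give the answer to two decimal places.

Take in order of value per unit:
- option 4 (112/12 per unit): all 12 → value 112, running total 112.00
- option 3 (132/24 per unit): 4 of 24 → value 4×132/24 = 22.0000, running total 134.00
Total 134.00.

134.00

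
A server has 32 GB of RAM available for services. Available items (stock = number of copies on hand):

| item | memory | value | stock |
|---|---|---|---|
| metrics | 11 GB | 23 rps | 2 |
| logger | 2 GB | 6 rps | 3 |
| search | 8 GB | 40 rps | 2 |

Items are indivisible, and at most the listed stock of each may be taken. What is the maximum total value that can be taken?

Top feasible selections:
- 1×metrics + 2×logger + 2×search: memory 31, value 115
- 1×metrics + 1×logger + 2×search: memory 29, value 109
- 1×metrics + 2×search: memory 27, value 103
Best: 115 rps.

115 rps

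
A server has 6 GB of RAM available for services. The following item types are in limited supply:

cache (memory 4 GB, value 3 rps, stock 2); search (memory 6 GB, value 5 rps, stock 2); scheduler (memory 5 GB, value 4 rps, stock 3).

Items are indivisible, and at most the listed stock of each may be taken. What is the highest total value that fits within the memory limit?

Best selections within memory 6 and stock limits:
- 1×search: memory 6, value 5
- 1×scheduler: memory 5, value 4
- 1×cache: memory 4, value 3
Best: 5 rps.

5 rps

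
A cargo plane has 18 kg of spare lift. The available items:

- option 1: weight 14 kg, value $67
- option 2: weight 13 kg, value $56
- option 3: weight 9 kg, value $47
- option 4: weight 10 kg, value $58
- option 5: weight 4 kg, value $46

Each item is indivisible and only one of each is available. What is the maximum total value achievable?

This is a 0/1 knapsack; check combinations near the capacity.
- option 1+option 5: weight 14+4=18, value 67+46=113
- option 4+option 5: weight 10+4=14, value 58+46=104
- option 2+option 5: weight 13+4=17, value 56+46=102
Best: $113.

$113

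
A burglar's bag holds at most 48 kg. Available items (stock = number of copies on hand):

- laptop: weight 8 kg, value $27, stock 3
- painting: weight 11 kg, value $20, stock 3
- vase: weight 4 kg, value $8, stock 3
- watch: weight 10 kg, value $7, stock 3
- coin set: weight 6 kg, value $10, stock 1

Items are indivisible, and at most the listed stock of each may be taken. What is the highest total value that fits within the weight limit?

Top feasible selections:
- 3×laptop + 1×painting + 3×vase: weight 47, value 125
- 3×laptop + 2×painting: weight 46, value 121
Best: $125.

$125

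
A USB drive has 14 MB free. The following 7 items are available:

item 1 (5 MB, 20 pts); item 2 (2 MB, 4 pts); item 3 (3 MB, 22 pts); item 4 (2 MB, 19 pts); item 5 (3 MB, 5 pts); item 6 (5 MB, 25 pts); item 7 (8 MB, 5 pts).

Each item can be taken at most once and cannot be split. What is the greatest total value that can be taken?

Check high-value combinations within 14 MB:
- item 3+item 4+item 5+item 6: size 3+2+3+5=13, value 22+19+5+25=71
- item 2+item 3+item 4+item 6: size 2+3+2+5=12, value 4+22+19+25=70
- item 1+item 2+item 4+item 6: size 5+2+2+5=14, value 20+4+19+25=68
- item 1+item 3+item 6: size 5+3+5=13, value 20+22+25=67
Best: 71 pts.

71 pts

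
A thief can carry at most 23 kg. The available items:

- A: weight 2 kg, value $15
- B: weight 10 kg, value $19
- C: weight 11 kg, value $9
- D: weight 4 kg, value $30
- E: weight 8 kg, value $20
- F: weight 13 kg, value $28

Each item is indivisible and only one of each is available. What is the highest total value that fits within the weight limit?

$73

Check high-value combinations within 23 kg:
- A+D+F: weight 2+4+13=19, value 15+30+28=73
- B+D+E: weight 10+4+8=22, value 19+30+20=69
- A+D+E: weight 2+4+8=14, value 15+30+20=65
- A+B+D: weight 2+10+4=16, value 15+19+30=64
Best: $73.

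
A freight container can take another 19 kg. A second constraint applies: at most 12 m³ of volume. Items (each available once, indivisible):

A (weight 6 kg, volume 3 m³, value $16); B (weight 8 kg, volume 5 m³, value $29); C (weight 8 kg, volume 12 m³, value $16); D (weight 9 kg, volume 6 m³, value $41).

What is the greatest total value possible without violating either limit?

Feasible sets respecting both limits:
- B+D: weight 17, volume 11, value 70
- A+D: weight 15, volume 9, value 57
- A+B: weight 14, volume 8, value 45
- D: weight 9, volume 6, value 41
Best: $70.

$70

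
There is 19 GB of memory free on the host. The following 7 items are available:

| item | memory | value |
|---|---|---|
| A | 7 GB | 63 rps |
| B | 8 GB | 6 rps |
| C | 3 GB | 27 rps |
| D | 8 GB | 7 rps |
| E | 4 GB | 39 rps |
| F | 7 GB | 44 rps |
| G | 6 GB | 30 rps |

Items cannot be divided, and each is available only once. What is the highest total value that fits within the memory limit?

Check high-value combinations within 19 GB:
- A+E+F: memory 7+4+7=18, value 63+39+44=146
- A+C+F: memory 7+3+7=17, value 63+27+44=134
- A+E+G: memory 7+4+6=17, value 63+39+30=132
- A+C+E: memory 7+3+4=14, value 63+27+39=129
- A+C+G: memory 7+3+6=16, value 63+27+30=120
Best: 146 rps.

146 rps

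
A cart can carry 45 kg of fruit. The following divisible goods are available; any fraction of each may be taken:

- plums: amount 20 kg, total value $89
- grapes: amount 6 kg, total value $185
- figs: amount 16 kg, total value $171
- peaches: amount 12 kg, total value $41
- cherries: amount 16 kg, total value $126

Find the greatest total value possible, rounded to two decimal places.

513.15

Take in order of value per unit:
- grapes (185/6 per unit): all 6 → value 185, running total 185.00
- figs (171/16 per unit): all 16 → value 171, running total 356.00
- cherries (126/16 per unit): all 16 → value 126, running total 482.00
- plums (89/20 per unit): 7 of 20 → value 7×89/20 = 31.1500, running total 513.15
Total 513.15.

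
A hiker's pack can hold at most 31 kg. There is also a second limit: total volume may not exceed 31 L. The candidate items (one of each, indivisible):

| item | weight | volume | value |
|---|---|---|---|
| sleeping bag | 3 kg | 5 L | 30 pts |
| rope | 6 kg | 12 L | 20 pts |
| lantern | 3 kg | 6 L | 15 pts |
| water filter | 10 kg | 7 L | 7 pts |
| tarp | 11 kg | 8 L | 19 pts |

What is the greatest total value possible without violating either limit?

84 pts

Feasible sets respecting both limits:
- sleeping bag+rope+lantern+tarp: weight 23, volume 31, value 84
- sleeping bag+rope+lantern+water filter: weight 22, volume 30, value 72
- sleeping bag+lantern+water filter+tarp: weight 27, volume 26, value 71
Best: 84 pts.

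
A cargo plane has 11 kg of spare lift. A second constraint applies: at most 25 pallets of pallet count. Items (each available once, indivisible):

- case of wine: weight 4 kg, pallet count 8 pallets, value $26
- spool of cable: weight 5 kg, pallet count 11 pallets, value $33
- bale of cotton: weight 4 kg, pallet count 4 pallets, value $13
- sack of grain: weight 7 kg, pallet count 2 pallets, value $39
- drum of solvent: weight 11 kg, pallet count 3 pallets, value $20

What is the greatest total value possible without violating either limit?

$65

Feasible sets respecting both limits:
- case of wine+sack of grain: weight 11, pallet count 10, value 65
- case of wine+spool of cable: weight 9, pallet count 19, value 59
- bale of cotton+sack of grain: weight 11, pallet count 6, value 52
Best: $65.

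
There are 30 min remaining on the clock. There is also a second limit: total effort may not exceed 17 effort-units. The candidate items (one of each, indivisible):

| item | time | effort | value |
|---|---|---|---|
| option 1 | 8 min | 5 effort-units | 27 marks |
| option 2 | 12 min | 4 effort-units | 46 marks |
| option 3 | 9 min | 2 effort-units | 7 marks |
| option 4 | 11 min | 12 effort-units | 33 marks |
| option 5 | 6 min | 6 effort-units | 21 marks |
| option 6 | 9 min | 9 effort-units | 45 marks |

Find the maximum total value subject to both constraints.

Feasible sets respecting both limits:
- option 2+option 3+option 6: time 30, effort 15, value 98
- option 1+option 2+option 5: time 26, effort 15, value 94
- option 2+option 6: time 21, effort 13, value 91
- option 1+option 2+option 3: time 29, effort 11, value 80
Best: 98 marks.

98 marks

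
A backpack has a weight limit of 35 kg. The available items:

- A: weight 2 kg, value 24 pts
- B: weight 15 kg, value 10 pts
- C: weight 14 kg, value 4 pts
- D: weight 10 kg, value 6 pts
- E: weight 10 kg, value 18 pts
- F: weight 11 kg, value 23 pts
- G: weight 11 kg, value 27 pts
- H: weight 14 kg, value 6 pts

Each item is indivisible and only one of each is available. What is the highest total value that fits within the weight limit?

92 pts

Check high-value combinations within 35 kg:
- A+E+F+G: weight 2+10+11+11=34, value 24+18+23+27=92
- A+D+F+G: weight 2+10+11+11=34, value 24+6+23+27=80
- A+D+E+G: weight 2+10+10+11=33, value 24+6+18+27=75
- A+F+G: weight 2+11+11=24, value 24+23+27=74
Best: 92 pts.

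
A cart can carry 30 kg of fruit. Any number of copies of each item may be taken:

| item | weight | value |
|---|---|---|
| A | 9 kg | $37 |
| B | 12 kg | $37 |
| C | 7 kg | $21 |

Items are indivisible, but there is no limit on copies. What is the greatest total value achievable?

Best value-per-unit is A at 37/9, and filling with it alone uses weight 3×9=27. No mix of the others beats 3×37 = 111.

$111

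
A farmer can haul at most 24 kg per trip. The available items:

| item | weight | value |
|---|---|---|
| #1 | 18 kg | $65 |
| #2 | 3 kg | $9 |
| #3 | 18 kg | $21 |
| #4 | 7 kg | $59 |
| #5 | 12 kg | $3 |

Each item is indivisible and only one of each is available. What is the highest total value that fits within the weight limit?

$74

Check high-value combinations within 24 kg:
- #1+#2: weight 18+3=21, value 65+9=74
- #2+#4+#5: weight 3+7+12=22, value 9+59+3=71
- #2+#4: weight 3+7=10, value 9+59=68
- #1: weight 18, value 65
Best: $74.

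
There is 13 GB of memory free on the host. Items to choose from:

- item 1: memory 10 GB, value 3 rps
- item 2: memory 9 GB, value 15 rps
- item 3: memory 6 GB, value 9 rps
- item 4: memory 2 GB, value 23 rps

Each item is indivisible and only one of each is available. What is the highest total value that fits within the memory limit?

38 rps

Check high-value combinations within 13 GB:
- item 2+item 4: memory 9+2=11, value 15+23=38
- item 3+item 4: memory 6+2=8, value 9+23=32
- item 1+item 4: memory 10+2=12, value 3+23=26
Best: 38 rps.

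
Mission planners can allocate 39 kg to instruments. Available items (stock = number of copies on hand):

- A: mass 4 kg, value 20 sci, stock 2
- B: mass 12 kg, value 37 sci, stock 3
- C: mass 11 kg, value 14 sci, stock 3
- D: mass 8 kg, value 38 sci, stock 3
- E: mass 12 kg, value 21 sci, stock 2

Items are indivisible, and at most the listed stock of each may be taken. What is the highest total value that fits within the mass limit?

154 sci

Top feasible selections:
- 2×A + 3×D: mass 32, value 154
- 2×A + 1×B + 2×D: mass 36, value 153
- 1×B + 3×D: mass 36, value 151
Best: 154 sci.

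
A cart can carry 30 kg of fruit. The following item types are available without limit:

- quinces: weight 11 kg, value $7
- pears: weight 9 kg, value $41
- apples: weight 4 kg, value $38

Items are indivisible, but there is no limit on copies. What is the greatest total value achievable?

$266

Best value-per-unit is apples at 38/4, and filling with it alone uses weight 7×4=28. No mix of the others beats 7×38 = 266.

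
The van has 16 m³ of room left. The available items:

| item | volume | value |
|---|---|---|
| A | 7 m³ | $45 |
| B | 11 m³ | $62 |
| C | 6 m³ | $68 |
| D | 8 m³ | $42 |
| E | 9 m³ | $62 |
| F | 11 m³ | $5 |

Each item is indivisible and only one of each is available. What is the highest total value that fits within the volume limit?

$130

Check high-value combinations within 16 m³:
- C+E: volume 6+9=15, value 68+62=130
- A+C: volume 7+6=13, value 45+68=113
- C+D: volume 6+8=14, value 68+42=110
- A+E: volume 7+9=16, value 45+62=107
Best: $130.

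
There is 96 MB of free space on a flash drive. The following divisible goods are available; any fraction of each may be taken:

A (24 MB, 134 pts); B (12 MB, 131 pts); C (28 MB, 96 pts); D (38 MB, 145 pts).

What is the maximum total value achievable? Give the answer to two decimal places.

485.43

Take in order of value per unit:
- B (131/12 per unit): all 12 → value 131, running total 131.00
- A (134/24 per unit): all 24 → value 134, running total 265.00
- D (145/38 per unit): all 38 → value 145, running total 410.00
- C (96/28 per unit): 22 of 28 → value 22×96/28 = 75.4286, running total 485.43
Total 485.43.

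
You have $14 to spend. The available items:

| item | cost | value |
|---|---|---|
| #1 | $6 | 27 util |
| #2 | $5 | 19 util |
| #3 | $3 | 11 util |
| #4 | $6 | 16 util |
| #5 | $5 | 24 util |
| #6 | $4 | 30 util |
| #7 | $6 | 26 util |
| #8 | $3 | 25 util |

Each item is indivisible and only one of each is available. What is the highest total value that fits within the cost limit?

This is a 0/1 knapsack; check combinations near the capacity.
- #1+#6+#8: cost 6+4+3=13, value 27+30+25=82
- #6+#7+#8: cost 4+6+3=13, value 30+26+25=81
- #5+#6+#8: cost 5+4+3=12, value 24+30+25=79
- #1+#5+#8: cost 6+5+3=14, value 27+24+25=76
- #5+#7+#8: cost 5+6+3=14, value 24+26+25=75
Best: 82 util.

82 util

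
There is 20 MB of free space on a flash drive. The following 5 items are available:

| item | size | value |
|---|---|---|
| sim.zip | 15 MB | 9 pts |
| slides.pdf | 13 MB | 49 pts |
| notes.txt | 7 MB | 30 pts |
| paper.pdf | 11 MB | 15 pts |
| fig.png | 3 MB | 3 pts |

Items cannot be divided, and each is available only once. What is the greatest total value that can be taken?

79 pts

Check high-value combinations within 20 MB:
- slides.pdf+notes.txt: size 13+7=20, value 49+30=79
- slides.pdf+fig.png: size 13+3=16, value 49+3=52
- slides.pdf: size 13, value 49
- notes.txt+paper.pdf: size 7+11=18, value 30+15=45
- notes.txt+fig.png: size 7+3=10, value 30+3=33
Best: 79 pts.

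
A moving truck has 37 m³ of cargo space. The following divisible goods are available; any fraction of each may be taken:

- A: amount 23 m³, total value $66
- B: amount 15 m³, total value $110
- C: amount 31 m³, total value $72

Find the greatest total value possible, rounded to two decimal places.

173.13

Take in order of value per unit:
- B (110/15 per unit): all 15 → value 110, running total 110.00
- A (66/23 per unit): 22 of 23 → value 22×66/23 = 63.1304, running total 173.13
Total 173.13.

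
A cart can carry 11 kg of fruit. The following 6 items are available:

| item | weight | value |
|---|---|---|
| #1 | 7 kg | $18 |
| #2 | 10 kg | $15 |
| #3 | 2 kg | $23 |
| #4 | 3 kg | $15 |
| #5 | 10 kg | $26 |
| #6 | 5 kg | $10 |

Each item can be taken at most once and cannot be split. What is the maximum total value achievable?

Check high-value combinations within 11 kg:
- #3+#4+#6: weight 2+3+5=10, value 23+15+10=48
- #1+#3: weight 7+2=9, value 18+23=41
- #3+#4: weight 2+3=5, value 23+15=38
- #3+#6: weight 2+5=7, value 23+10=33
- #1+#4: weight 7+3=10, value 18+15=33
Best: $48.

$48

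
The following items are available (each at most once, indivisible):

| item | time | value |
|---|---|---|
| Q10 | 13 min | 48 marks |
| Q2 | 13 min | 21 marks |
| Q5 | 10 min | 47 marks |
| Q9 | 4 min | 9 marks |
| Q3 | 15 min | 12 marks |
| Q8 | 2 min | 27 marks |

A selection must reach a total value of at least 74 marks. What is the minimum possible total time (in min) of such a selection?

12

Subsets with value ≥ 74, sorted by total time:
- Q5+Q8: time 12, value 74
- Q10+Q8: time 15, value 75
Minimum time: 12 min.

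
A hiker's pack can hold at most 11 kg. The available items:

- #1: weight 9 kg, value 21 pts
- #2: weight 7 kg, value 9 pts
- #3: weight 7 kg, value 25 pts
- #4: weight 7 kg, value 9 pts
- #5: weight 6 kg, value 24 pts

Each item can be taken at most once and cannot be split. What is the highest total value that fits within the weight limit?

This is a 0/1 knapsack; check combinations near the capacity.
- #3: weight 7, value 25
- #5: weight 6, value 24
- #1: weight 9, value 21
- #2: weight 7, value 9
- #4: weight 7, value 9
Best: 25 pts.

25 pts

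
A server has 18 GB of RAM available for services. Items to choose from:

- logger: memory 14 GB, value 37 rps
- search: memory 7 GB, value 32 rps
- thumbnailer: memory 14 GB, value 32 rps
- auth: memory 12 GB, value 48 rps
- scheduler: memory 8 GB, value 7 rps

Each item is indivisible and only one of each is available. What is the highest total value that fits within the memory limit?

48 rps

Check high-value combinations within 18 GB:
- auth: memory 12, value 48
- search+scheduler: memory 7+8=15, value 32+7=39
- logger: memory 14, value 37
Best: 48 rps.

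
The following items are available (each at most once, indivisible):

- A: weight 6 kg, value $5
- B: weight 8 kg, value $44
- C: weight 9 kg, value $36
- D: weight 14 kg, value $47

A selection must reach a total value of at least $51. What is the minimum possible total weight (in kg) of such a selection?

17

Subsets with value ≥ 51, sorted by total weight:
- B+C: weight 17, value 80
- A+D: weight 20, value 52
Minimum weight: 17 kg.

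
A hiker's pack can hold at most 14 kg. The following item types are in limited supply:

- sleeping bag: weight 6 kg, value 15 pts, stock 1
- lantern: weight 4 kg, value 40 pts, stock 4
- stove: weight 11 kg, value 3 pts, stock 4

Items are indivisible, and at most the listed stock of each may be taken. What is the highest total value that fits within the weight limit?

Best selections within weight 14 and stock limits:
- 3×lantern: weight 12, value 120
- 1×sleeping bag + 2×lantern: weight 14, value 95
Best: 120 pts.

120 pts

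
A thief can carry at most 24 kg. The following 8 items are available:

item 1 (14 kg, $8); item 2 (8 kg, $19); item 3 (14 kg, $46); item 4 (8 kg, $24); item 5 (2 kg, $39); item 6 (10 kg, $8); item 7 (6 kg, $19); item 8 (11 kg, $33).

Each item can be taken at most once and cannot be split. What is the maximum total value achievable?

Check high-value combinations within 24 kg:
- item 3+item 4+item 5: weight 14+8+2=24, value 46+24+39=109
- item 3+item 5+item 7: weight 14+2+6=22, value 46+39+19=104
- item 2+item 3+item 5: weight 8+14+2=24, value 19+46+39=104
- item 2+item 4+item 5+item 7: weight 8+8+2+6=24, value 19+24+39+19=101
- item 4+item 5+item 8: weight 8+2+11=21, value 24+39+33=96
Best: $109.

$109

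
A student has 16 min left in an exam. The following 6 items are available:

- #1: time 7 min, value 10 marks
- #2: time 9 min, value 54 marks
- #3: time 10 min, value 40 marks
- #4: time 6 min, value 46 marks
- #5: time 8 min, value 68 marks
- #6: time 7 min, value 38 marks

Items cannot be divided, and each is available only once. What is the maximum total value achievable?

114 marks

This is a 0/1 knapsack; check combinations near the capacity.
- #4+#5: time 6+8=14, value 46+68=114
- #5+#6: time 8+7=15, value 68+38=106
- #2+#4: time 9+6=15, value 54+46=100
- #2+#6: time 9+7=16, value 54+38=92
Best: 114 marks.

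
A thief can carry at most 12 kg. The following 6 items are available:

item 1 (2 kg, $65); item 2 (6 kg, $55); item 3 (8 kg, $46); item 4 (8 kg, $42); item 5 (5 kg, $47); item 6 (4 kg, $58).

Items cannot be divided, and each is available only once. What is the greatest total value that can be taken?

$178

Check high-value combinations within 12 kg:
- item 1+item 2+item 6: weight 2+6+4=12, value 65+55+58=178
- item 1+item 5+item 6: weight 2+5+4=11, value 65+47+58=170
- item 1+item 6: weight 2+4=6, value 65+58=123
- item 1+item 2: weight 2+6=8, value 65+55=120
Best: $178.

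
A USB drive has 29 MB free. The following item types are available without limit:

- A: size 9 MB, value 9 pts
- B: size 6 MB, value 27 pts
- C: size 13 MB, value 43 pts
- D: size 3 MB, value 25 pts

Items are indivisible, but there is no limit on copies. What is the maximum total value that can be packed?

Best value-per-unit is D at 25/3, and filling with it alone uses size 9×3=27. No mix of the others beats 9×25 = 225.

225 pts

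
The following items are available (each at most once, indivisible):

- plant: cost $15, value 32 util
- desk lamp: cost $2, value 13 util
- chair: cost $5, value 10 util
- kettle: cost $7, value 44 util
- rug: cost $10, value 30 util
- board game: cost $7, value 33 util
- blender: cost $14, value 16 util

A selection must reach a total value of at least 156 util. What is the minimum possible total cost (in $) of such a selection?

46

Subsets with value ≥ 156, sorted by total cost:
- plant+desk lamp+chair+kettle+rug+board game: cost 46, value 162
- plant+desk lamp+kettle+rug+board game+blender: cost 55, value 168
Minimum cost: 46 $.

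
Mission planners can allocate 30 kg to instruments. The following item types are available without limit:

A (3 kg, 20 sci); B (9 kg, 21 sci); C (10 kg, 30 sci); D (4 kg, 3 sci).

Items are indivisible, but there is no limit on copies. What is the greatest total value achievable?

200 sci

Best value-per-unit is A at 20/3, and filling with it alone uses mass 10×3=30. No mix of the others beats 10×20 = 200.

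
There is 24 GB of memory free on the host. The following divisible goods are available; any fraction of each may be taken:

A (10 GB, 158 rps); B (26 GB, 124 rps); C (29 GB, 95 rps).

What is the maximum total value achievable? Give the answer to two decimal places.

Take in order of value per unit:
- A (158/10 per unit): all 10 → value 158, running total 158.00
- B (124/26 per unit): 14 of 26 → value 14×124/26 = 66.7692, running total 224.77
Total 224.77.

224.77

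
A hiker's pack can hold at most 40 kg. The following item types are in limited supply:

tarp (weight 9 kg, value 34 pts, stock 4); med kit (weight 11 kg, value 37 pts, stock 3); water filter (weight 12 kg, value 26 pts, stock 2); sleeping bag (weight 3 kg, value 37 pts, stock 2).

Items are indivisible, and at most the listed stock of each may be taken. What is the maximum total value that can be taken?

Top feasible selections:
- 3×med kit + 2×sleeping bag: weight 39, value 185
- 1×tarp + 2×med kit + 2×sleeping bag: weight 37, value 182
Best: 185 pts.

185 pts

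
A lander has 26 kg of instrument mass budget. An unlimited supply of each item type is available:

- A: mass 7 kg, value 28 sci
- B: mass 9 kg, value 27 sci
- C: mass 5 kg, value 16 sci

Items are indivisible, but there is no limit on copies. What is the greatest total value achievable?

Best value-per-unit is A at 28/7; filling with it alone gives 3×28 = 84.
Optimal mix: 3×A + 1×C → mass 26, value 100.

100 sci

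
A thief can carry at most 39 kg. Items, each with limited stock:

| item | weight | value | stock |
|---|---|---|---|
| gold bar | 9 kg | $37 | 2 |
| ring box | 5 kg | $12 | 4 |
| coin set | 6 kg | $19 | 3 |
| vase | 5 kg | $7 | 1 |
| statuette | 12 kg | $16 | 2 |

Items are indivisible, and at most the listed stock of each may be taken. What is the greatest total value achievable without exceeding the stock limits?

$131

Best selections within weight 39 and stock limits:
- 2×gold bar + 3×coin set: weight 36, value 131
- 2×gold bar + 3×ring box + 1×coin set: weight 39, value 129
Best: $131.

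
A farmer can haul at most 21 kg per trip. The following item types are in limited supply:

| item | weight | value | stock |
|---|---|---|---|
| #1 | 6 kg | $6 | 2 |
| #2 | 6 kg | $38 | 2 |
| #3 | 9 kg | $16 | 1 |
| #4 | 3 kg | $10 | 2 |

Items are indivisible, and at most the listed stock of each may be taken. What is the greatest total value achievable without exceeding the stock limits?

$96

Best selections within weight 21 and stock limits:
- 2×#2 + 2×#4: weight 18, value 96
- 2×#2 + 1×#3: weight 21, value 92
- 1×#1 + 2×#2 + 1×#4: weight 21, value 92
- 2×#2 + 1×#4: weight 15, value 86
Best: $96.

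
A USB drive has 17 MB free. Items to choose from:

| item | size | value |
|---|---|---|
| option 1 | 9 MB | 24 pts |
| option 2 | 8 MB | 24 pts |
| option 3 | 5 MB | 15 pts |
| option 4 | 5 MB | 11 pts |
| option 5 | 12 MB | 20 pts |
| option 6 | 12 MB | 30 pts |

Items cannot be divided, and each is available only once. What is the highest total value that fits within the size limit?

Check high-value combinations within 17 MB:
- option 1+option 2: size 9+8=17, value 24+24=48
- option 3+option 6: size 5+12=17, value 15+30=45
- option 4+option 6: size 5+12=17, value 11+30=41
- option 2+option 3: size 8+5=13, value 24+15=39
Best: 48 pts.

48 pts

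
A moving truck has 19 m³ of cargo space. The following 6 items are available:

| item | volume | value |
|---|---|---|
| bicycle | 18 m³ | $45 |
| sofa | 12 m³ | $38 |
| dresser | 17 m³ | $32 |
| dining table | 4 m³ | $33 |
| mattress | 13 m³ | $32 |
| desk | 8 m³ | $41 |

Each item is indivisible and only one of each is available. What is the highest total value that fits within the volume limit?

$74

Check high-value combinations within 19 m³:
- dining table+desk: volume 4+8=12, value 33+41=74
- sofa+dining table: volume 12+4=16, value 38+33=71
- dining table+mattress: volume 4+13=17, value 33+32=65
- bicycle: volume 18, value 45
- desk: volume 8, value 41
Best: $74.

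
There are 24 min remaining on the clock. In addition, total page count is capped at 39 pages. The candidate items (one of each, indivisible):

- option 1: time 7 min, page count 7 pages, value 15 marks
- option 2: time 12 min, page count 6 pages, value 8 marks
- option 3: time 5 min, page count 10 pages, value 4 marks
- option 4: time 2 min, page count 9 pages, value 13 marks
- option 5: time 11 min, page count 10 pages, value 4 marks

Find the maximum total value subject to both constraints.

Feasible sets respecting both limits:
- option 1+option 2+option 4: time 21, page count 22, value 36
- option 1+option 3+option 4: time 14, page count 26, value 32
- option 1+option 4+option 5: time 20, page count 26, value 32
- option 1+option 4: time 9, page count 16, value 28
Best: 36 marks.

36 marks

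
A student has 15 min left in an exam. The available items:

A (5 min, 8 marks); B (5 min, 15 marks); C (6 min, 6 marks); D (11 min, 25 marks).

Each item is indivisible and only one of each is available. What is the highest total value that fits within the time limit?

25 marks

This is a 0/1 knapsack; check combinations near the capacity.
- D: time 11, value 25
- A+B: time 5+5=10, value 8+15=23
- B+C: time 5+6=11, value 15+6=21
- B: time 5, value 15
- A+C: time 5+6=11, value 8+6=14
Best: 25 marks.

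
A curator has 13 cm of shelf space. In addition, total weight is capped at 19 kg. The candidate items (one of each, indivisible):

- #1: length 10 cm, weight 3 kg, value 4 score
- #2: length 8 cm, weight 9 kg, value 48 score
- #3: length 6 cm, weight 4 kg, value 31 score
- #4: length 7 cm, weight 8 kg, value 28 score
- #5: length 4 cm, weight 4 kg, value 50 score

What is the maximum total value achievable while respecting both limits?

98 score

Feasible sets respecting both limits:
- #2+#5: length 12, weight 13, value 98
- #3+#5: length 10, weight 8, value 81
- #4+#5: length 11, weight 12, value 78
Best: 98 score.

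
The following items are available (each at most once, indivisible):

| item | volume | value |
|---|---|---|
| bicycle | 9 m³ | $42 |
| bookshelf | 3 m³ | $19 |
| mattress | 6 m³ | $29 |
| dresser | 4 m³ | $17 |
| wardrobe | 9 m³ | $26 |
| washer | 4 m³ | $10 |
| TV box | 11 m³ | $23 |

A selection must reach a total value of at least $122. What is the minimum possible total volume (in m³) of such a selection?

Subsets with value ≥ 122, sorted by total volume:
- bicycle+bookshelf+mattress+dresser+wardrobe: volume 31, value 133
- bicycle+bookshelf+mattress+wardrobe+washer: volume 31, value 126
- bicycle+mattress+dresser+wardrobe+washer: volume 32, value 124
Minimum volume: 31 m³.

31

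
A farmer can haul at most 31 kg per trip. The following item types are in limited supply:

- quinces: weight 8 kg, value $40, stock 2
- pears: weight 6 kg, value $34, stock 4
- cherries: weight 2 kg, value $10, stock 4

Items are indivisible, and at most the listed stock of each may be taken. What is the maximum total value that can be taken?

$166

Top feasible selections:
- 4×pears + 3×cherries: weight 30, value 166
- 1×quinces + 3×pears + 2×cherries: weight 30, value 162
- 2×quinces + 2×pears + 1×cherries: weight 30, value 158
- 4×pears + 2×cherries: weight 28, value 156
Best: $166.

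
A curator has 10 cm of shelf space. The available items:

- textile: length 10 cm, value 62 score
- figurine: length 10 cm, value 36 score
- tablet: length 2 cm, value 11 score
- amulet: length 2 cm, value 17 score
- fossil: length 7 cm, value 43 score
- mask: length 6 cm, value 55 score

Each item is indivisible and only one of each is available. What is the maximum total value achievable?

Check high-value combinations within 10 cm:
- tablet+amulet+mask: length 2+2+6=10, value 11+17+55=83
- amulet+mask: length 2+6=8, value 17+55=72
- tablet+mask: length 2+6=8, value 11+55=66
Best: 83 score.

83 score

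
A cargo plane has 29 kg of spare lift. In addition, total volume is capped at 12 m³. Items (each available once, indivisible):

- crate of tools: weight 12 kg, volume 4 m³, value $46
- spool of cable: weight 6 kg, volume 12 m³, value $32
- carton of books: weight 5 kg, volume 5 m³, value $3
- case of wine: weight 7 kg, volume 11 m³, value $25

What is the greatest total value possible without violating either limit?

$49

Feasible sets respecting both limits:
- crate of tools+carton of books: weight 17, volume 9, value 49
- crate of tools: weight 12, volume 4, value 46
- spool of cable: weight 6, volume 12, value 32
Best: $49.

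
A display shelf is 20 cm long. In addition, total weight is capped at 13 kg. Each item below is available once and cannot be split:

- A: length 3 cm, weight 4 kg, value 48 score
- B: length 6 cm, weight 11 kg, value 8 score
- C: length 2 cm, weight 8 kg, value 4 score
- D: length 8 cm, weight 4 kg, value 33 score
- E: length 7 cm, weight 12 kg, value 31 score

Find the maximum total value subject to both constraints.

Feasible sets respecting both limits:
- A+D: length 11, weight 8, value 81
- A+C: length 5, weight 12, value 52
- A: length 3, weight 4, value 48
Best: 81 score.

81 score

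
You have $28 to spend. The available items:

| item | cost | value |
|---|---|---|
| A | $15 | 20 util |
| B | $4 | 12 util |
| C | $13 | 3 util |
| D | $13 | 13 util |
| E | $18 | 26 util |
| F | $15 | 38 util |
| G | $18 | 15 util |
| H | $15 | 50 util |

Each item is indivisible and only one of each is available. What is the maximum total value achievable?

63 util

Check high-value combinations within $28:
- D+H: cost 13+15=28, value 13+50=63
- B+H: cost 4+15=19, value 12+50=62
- C+H: cost 13+15=28, value 3+50=53
- D+F: cost 13+15=28, value 13+38=51
- H: cost 15, value 50
Best: 63 util.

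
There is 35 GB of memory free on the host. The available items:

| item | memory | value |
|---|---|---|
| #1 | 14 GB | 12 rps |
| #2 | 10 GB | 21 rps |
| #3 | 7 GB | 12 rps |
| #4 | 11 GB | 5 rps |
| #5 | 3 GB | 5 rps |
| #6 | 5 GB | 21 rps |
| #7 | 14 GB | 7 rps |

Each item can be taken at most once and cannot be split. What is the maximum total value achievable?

Check high-value combinations within 35 GB:
- #2+#3+#5+#6: memory 10+7+3+5=25, value 21+12+5+21=59
- #1+#2+#5+#6: memory 14+10+3+5=32, value 12+21+5+21=59
- #2+#3+#4+#6: memory 10+7+11+5=33, value 21+12+5+21=59
Best: 59 rps.

59 rps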